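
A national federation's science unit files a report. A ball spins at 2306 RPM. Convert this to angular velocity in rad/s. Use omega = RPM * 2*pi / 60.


omega = 2306 * 2 * pi / 60
= 2306 * 6.28318531 / 60
= 14489.025 / 60
= 241.484 rad/s

241.484 rad/s


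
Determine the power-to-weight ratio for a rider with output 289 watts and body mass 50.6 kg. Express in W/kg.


P/W = 289 / 50.6 = 5.711 W/kg

5.711 W/kg


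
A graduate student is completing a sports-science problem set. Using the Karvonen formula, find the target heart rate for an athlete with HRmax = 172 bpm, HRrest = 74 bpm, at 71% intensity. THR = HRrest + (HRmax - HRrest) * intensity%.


HRR = 172 - 74 = 98
THR = 74 + 98 * 0.71
= 74 + 69.58
= 143.58 bpm

143.58 bpm


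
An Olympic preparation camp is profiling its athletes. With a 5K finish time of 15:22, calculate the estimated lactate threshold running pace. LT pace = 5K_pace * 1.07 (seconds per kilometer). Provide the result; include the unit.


Race duration = 922 s for 5 km
Average pace = 922 / 5 = 184.4 s/km
LT pace = 184.4 * 1.07
= 197.31 s/km

197.31 s/km


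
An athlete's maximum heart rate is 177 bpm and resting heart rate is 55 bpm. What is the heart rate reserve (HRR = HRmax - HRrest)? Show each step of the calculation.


HRR = HRmax - HRrest
= 177 - 55
= 122 bpm

122 bpm


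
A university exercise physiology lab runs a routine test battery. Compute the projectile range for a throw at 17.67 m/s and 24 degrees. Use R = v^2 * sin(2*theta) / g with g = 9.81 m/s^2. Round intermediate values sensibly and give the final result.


Two times the angle = 48 degrees
sin(48) = 0.743145
R = 312.2289 * 0.743145 / 9.81 = 23.653 m

23.653 m


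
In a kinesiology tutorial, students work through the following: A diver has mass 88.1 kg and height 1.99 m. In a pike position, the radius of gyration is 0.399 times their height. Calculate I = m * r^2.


r = 0.399 * 1.99 = 0.79401 m
I = m * r^2 = 88.1 * 0.630452 = 55.543 kg*m^2

55.543 kg*m^2


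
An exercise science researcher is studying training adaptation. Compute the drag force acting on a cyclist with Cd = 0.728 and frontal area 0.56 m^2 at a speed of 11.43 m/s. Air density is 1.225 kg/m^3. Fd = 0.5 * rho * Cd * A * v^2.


Step 1: v^2 = 130.6449
Step 2: Fd = 0.5 * 1.225 * 0.728 * 0.56 * 130.6449
= 32.623 N

32.623 N


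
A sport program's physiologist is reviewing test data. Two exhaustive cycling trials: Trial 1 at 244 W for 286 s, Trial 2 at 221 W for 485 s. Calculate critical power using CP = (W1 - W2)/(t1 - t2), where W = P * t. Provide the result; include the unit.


W1 = 244 * 286 = 69784 J
W2 = 221 * 485 = 107185 J
CP = (69784 - 107185) / (286 - 485)
= -37401 / -199
= 187.94 W

187.94 W


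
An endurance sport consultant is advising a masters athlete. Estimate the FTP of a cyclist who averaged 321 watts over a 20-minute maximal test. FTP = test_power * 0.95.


FTP = 321 * 0.95 = 304.95 W

304.95 W


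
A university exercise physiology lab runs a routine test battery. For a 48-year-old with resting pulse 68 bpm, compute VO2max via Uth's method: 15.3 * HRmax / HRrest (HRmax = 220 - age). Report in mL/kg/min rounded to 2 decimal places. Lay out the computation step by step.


Step 1: HRmax = 220 - 48 = 172 bpm
Step 2: Ratio = 172 / 68 = 2.5294
Step 3: VO2max = 15.3 * 2.5294 = 38.7 mL/kg/min

38.7 mL/kg/min


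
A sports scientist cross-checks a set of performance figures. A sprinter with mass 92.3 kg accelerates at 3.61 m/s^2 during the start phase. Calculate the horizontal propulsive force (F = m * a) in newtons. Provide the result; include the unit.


F = m * a
= 92.3 * 3.61
= 333.2 N

333.2 N


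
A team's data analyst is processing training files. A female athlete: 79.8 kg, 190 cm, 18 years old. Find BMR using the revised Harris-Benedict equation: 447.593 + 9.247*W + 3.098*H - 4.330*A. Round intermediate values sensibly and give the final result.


Intercept = 447.593
Weight contribution = 9.247 * 79.8 = 737.9106
Height contribution = 3.098 * 190 = 588.62
Age contribution = 4.33 * 18 = 77.94
BMR = 447.593 + 737.9106 + 588.62 - 77.94
= 1696.18 kcal/day

1696.18 kcal/day


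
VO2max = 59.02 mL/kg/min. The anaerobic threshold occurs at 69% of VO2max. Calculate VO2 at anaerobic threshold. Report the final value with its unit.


AT fraction = 69 / 100 = 0.69
AT VO2 = 59.02 * 0.69
= 40.72 mL/kg/min

40.72 mL/kg/min


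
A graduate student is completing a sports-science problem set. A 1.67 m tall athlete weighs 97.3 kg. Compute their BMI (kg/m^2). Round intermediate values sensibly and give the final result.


height^2 = 2.7889 m^2
BMI = 97.3 / 2.7889 = 34.89 kg/m^2

34.89 kg/m^2


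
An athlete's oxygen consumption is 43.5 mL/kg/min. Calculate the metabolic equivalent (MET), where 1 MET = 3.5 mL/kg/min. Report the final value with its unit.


MET = VO2 / 3.5
= 43.5 / 3.5
= 12.43 METs

12.43 METs


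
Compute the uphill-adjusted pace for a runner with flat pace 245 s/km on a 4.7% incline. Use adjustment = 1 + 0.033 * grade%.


Adjustment factor = 1 + 0.033 * 4.7 = 1.1551
Grade-adjusted pace = 245 * 1.1551 = 283.0 s/km

283.0 s/km


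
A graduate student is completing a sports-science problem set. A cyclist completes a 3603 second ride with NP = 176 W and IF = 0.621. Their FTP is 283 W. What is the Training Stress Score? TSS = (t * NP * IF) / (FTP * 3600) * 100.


t * NP * IF = 3603 * 176 * 0.621 = 393793.488
FTP * 3600 = 1018800
TSS = (393793.488 / 1018800) * 100 = 38.65

38.65 TSS


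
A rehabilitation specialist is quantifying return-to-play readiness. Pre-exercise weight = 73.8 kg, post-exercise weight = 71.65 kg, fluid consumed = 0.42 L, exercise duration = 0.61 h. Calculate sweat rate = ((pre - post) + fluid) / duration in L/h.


Weight loss = 73.8 - 71.65 = 2.15 kg (approx L)
Total sweat = 2.15 + 0.42 = 2.57 L
Sweat rate = 2.57 / 0.61 = 4.213 L/h

4.213 L/h


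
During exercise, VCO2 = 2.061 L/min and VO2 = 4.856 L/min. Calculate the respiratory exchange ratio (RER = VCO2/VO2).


RER = VCO2 / VO2
= 2.061 / 4.856
= 0.4244

0.4244


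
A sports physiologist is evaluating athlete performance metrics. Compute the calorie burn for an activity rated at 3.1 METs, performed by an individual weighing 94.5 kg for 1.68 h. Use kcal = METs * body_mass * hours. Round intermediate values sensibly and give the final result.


Product of METs and mass = 3.1 * 94.5 = 292.95
Total kcal = 292.95 * 1.68 = 492.16 kcal

492.16 kcal


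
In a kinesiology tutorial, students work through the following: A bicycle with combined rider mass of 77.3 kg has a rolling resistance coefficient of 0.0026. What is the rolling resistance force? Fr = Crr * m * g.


Fr = 0.0026 * 77.3 * 9.81
= 0.20098 * 9.81
= 1.972 N

1.972 N


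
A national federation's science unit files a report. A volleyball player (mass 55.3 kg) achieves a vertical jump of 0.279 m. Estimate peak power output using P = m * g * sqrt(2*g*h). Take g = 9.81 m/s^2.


2 * g * h = 2 * 9.81 * 0.279 = 5.47398
sqrt(5.47398) = 2.339654 m/s
P = 55.3 * 9.81 * 2.339654 = 1269.25 W

1269.25 W


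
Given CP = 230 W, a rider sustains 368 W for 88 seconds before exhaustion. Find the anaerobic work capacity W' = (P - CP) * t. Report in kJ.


Excess power = 368 - 230 = 138 W
Work above CP = 138 * 88 = 12144 J
W' = 12.144 kJ

12.144 kJ


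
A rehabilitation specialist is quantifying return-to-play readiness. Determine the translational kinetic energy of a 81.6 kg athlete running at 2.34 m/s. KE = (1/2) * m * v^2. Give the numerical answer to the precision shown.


KE = 0.5 * m * v^2
= 0.5 * 81.6 * 2.34^2
= 0.5 * 81.6 * 5.4756
= 223.4 J

223.4 J


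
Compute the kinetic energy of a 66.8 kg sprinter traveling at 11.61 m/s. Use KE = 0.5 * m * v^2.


Velocity squared = 134.7921
KE = 0.5 * 66.8 * 134.7921 = 4502.06 J

4502.06 J


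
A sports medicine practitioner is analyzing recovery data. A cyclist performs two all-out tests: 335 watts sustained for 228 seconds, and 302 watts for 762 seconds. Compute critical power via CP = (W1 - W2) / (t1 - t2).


W1 = P1 * t1 = 335 * 228 = 76380 J
W2 = P2 * t2 = 302 * 762 = 230124 J
CP = (76380 - 230124) / (228 - 762)
= 287.91 W

287.91 W


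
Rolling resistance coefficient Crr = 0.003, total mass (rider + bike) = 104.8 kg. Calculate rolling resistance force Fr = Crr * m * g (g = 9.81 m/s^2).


Fr = Crr * m * g
= 0.003 * 104.8 * 9.81
= 3.084 N

3.084 N


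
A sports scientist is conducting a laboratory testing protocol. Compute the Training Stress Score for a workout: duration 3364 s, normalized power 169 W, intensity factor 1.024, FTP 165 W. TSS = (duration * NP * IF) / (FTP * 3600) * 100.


Product = 3364 * 169 * 1.024 = 582160.384
Base = 165 * 3600 = 594000
TSS = 582160.384 / 594000 * 100 = 98.01

98.01 TSS


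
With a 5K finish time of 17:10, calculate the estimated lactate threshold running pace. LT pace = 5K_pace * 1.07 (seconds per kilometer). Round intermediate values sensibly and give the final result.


Race duration = 1030 s for 5 km
Average pace = 1030 / 5 = 206.0 s/km
LT pace = 206.0 * 1.07
= 220.42 s/km

220.42 s/km


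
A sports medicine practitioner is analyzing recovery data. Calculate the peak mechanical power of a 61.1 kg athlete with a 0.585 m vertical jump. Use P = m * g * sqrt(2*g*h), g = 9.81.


First, sqrt(2gh) = sqrt(2 * 9.81 * 0.585)
= sqrt(11.4777) = 3.387875 m/s
Power = 61.1 * 9.81 * 3.387875 = 2030.66 W

2030.66 W


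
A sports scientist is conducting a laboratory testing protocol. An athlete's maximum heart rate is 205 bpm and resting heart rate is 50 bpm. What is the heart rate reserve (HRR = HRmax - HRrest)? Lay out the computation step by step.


HRR = HRmax - HRrest
= 205 - 50
= 155 bpm

155 bpm


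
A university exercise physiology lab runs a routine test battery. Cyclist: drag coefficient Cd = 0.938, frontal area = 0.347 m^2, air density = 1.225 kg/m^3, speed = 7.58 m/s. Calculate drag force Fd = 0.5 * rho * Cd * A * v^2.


v^2 = 7.58^2 = 57.4564
Fd = 0.5 * 1.225 * 0.938 * 0.347 * 57.4564
= 11.455 N

11.455 N


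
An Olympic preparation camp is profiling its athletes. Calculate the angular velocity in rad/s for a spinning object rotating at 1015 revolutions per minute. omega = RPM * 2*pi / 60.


omega = RPM * 2*pi / 60
= 1015 * 6.28318531 / 60
= 106.291 rad/s

106.291 rad/s


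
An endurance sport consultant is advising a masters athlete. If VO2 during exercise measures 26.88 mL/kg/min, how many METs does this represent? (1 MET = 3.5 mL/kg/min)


METs = VO2 / 3.5 = 26.88 / 3.5 = 7.68

7.68 METs


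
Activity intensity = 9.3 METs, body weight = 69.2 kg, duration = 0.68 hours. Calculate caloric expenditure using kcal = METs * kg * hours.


kcal = 9.3 * 69.2 * 0.68
= 643.56 * 0.68
= 437.62 kcal

437.62 kcal


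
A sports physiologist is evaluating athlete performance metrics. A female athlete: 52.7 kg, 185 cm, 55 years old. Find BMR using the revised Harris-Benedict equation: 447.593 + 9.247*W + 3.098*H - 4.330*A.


Intercept = 447.593
Weight contribution = 9.247 * 52.7 = 487.3169
Height contribution = 3.098 * 185 = 573.13
Age contribution = 4.33 * 55 = 238.15
BMR = 447.593 + 487.3169 + 573.13 - 238.15
= 1269.89 kcal/day

1269.89 kcal/day


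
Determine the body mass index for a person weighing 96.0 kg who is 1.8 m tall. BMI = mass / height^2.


BMI = mass / height^2
= 96.0 / 1.8^2
= 96.0 / 3.24
= 29.63 kg/m^2

29.63 kg/m^2


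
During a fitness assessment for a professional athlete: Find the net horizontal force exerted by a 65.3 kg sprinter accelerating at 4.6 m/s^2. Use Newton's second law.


Newton's second law: F = m * a
F = 65.3 * 4.6 = 300.38 N

300.38 N


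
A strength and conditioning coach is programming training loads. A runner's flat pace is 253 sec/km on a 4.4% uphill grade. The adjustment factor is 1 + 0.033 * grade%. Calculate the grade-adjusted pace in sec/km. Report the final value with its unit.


Factor = 1 + 0.033 * 4.4 = 1.1452
Adjusted pace = 253 * 1.1452
= 289.74 sec/km

289.74 s/km


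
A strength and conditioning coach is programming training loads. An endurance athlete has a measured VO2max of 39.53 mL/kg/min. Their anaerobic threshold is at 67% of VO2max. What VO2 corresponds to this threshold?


Anaerobic threshold VO2 = VO2max * 67%
= 39.53 * 0.67
= 26.49 mL/kg/min

26.49 mL/kg/min


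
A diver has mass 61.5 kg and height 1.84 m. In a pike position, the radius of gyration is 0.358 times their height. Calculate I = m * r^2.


r = 0.358 * 1.84 = 0.65872 m
I = m * r^2 = 61.5 * 0.433912 = 26.686 kg*m^2

26.686 kg*m^2


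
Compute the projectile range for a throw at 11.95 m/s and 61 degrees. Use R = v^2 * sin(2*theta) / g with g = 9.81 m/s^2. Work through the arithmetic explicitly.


Two times the angle = 122 degrees
sin(122) = 0.848048
R = 142.8025 * 0.848048 / 9.81 = 12.345 m

12.345 m


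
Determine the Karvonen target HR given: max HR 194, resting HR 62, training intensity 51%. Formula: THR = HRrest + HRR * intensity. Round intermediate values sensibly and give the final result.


HRR = HRmax - HRrest = 194 - 62 = 132
THR = 62 + 132 * 0.51
= 129.32 bpm

129.32 bpm


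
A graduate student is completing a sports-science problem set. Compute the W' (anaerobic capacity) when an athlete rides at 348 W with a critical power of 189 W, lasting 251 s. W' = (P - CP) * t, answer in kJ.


Above-CP power = 159 W
Duration = 251 s
W' = 159 * 251 = 39909 J
Convert: 39909 / 1000 = 39.909 kJ

39.909 kJ


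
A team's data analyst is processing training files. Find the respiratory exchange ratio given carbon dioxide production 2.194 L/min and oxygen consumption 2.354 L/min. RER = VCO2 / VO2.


VCO2 = 2.194 L/min
VO2 = 2.354 L/min
RER = 2.194 / 2.354 = 0.932

0.932


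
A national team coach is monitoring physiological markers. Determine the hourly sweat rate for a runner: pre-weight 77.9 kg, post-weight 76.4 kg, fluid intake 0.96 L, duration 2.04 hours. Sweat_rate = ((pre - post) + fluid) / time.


Mass lost = 77.9 - 76.4 = 1.5 kg
Add fluid consumed: 1.5 + 0.96 = 2.46 L total sweat
Sweat rate = 2.46 / 2.04 = 1.206 L/h

1.206 L/h


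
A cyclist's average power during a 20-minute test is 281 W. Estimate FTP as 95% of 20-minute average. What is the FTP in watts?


FTP = 20-min power * 0.95
= 281 * 0.95
= 266.95 W

266.95 W


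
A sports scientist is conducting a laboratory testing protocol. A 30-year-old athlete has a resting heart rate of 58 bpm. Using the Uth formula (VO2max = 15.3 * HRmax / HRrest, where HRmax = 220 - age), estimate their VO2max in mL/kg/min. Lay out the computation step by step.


HRmax = 220 - 30 = 190 bpm
Ratio = HRmax / HRrest = 190 / 58 = 3.2759
VO2max = 15.3 * 3.2759 = 50.12 mL/kg/min

50.12 mL/kg/min


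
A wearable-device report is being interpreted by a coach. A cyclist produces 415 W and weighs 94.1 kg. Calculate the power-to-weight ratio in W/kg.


P/W = power / mass
= 415 / 94.1
= 4.41 W/kg

4.41 W/kg


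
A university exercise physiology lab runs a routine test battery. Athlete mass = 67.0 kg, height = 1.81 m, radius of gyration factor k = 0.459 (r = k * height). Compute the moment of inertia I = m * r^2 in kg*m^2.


r = k * height = 0.459 * 1.81 = 0.83079 m
r^2 = 0.83079^2 = 0.690212
I = 67.0 * 0.690212 = 46.244 kg*m^2

46.244 kg*m^2


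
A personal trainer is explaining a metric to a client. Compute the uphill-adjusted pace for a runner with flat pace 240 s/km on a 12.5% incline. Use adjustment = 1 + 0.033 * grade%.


Adjustment factor = 1 + 0.033 * 12.5 = 1.4125
Grade-adjusted pace = 240 * 1.4125 = 339.0 s/km

339.0 s/km


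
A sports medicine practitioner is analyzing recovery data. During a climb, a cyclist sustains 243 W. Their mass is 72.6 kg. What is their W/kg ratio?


Power-to-weight = 243 W / 72.6 kg
= 3.347 W/kg

3.347 W/kg


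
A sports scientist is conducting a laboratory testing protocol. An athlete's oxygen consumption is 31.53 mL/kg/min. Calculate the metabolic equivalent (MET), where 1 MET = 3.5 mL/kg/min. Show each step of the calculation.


MET = VO2 / 3.5
= 31.53 / 3.5
= 9.01 METs

9.01 METs


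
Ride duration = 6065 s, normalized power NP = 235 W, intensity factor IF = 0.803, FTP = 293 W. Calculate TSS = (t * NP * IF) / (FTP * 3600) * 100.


Numerator = 6065 * 235 * 0.803 = 1144495.825
Denominator = 293 * 3600 = 1054800
TSS = 1144495.825 / 1054800 * 100
= 108.5

108.5 TSS


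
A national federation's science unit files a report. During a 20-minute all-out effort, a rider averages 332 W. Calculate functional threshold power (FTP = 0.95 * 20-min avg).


FTP = 0.95 * 332
= 315.4 W

315.4 W


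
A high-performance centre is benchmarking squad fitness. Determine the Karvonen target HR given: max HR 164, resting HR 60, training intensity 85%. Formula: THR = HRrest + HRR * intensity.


HRR = HRmax - HRrest = 164 - 60 = 104
THR = 60 + 104 * 0.85
= 148.4 bpm

148.4 bpm


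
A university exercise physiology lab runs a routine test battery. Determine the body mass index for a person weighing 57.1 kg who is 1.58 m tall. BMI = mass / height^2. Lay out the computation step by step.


BMI = mass / height^2
= 57.1 / 1.58^2
= 57.1 / 2.4964
= 22.87 kg/m^2

22.87 kg/m^2


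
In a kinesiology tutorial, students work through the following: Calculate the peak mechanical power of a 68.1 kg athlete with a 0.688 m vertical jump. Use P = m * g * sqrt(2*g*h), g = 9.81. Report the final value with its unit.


First, sqrt(2gh) = sqrt(2 * 9.81 * 0.688)
= sqrt(13.49856) = 3.674039 m/s
Power = 68.1 * 9.81 * 3.674039 = 2454.48 W

2454.48 W


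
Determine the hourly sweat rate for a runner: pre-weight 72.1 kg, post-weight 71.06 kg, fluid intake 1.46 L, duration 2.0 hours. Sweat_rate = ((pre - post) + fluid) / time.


Mass lost = 72.1 - 71.06 = 1.04 kg
Add fluid consumed: 1.04 + 1.46 = 2.5 L total sweat
Sweat rate = 2.5 / 2.0 = 1.25 L/h

1.25 L/h


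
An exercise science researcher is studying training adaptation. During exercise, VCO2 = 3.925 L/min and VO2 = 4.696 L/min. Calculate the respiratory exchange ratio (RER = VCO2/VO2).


RER = VCO2 / VO2
= 3.925 / 4.696
= 0.8358

0.8358


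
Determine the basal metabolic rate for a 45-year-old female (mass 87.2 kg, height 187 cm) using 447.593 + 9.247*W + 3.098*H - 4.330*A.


BMR = 447.593 + 9.247*87.2 + 3.098*187 - 4.330*45
= 1638.41 kcal/day

1638.41 kcal/day


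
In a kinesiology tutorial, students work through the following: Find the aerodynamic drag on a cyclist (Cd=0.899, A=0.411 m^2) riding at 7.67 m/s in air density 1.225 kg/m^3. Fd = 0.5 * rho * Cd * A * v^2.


Fd = 0.5 * 1.225 * 0.899 * 0.411 * 7.67^2
= 0.5 * 1.225 * 0.899 * 0.411 * 58.8289
= 13.314 N

13.314 N


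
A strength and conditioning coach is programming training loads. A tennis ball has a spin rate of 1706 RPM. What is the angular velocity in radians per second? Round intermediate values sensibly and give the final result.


Convert RPM to rad/s: multiply by 2*pi and divide by 60
omega = 1706 * 2 * pi / 60
= 178.652 rad/s

178.652 rad/s


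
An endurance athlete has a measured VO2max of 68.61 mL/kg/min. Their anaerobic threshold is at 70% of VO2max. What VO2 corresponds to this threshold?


Anaerobic threshold VO2 = VO2max * 70%
= 68.61 * 0.7
= 48.03 mL/kg/min

48.03 mL/kg/min


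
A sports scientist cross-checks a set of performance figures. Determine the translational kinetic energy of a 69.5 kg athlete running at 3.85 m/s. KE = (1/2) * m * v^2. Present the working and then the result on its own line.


KE = 0.5 * m * v^2
= 0.5 * 69.5 * 3.85^2
= 0.5 * 69.5 * 14.8225
= 515.08 J

515.08 J


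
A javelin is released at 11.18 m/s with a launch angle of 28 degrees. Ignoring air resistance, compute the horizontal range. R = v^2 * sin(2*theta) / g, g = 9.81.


Launch speed squared = 124.9924
sin(2 * 28 deg) = 0.829038
Range = 124.9924 * 0.829038 / 9.81
= 10.563 m

10.563 m


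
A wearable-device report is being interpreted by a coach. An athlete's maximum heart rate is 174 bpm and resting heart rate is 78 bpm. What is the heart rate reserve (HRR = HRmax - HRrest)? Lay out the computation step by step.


HRR = HRmax - HRrest
= 174 - 78
= 96 bpm

96 bpm


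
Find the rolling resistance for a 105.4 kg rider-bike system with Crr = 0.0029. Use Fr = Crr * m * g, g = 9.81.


m * g = 105.4 * 9.81 = 1033.974 N
Fr = 0.0029 * 1033.974 = 2.999 N

2.999 N


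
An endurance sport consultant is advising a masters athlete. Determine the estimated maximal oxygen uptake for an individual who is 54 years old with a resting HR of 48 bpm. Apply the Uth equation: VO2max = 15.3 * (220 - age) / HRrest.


HRmax = 220 - 54 = 166
VO2max = 15.3 * (166 / 48)
= 15.3 * 3.4583
= 52.91 mL/kg/min

52.91 mL/kg/min


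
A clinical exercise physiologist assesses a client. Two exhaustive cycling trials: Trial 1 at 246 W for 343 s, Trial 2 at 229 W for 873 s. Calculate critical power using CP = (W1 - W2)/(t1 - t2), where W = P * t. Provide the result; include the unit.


W1 = 246 * 343 = 84378 J
W2 = 229 * 873 = 199917 J
CP = (84378 - 199917) / (343 - 873)
= -115539 / -530
= 218.0 W

218.0 W


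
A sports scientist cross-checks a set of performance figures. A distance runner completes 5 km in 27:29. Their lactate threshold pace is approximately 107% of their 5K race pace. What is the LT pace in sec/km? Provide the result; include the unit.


Convert to seconds: 27 min 29 s = 1649 s
Pace per km = 1649 / 5 = 329.8 s/km
LT pace = 329.8 * 1.07 = 352.89 s/km

352.89 s/km


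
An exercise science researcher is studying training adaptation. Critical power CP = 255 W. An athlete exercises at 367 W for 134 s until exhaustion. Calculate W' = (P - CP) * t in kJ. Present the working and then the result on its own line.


P - CP = 367 - 255 = 112 W
W' = 112 * 134 = 15008 J
= 15008 / 1000 = 15.008 kJ

15.008 kJ


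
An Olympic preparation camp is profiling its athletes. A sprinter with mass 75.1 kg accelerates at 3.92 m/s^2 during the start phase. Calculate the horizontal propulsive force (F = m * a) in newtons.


F = m * a
= 75.1 * 3.92
= 294.39 N

294.39 N


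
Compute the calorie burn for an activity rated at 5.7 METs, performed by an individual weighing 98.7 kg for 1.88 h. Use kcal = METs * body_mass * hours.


Product of METs and mass = 5.7 * 98.7 = 562.59
Total kcal = 562.59 * 1.88 = 1057.67 kcal

1057.67 kcal


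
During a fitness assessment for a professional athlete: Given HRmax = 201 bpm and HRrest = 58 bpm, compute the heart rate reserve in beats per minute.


Heart rate reserve = maximum HR minus resting HR
HRR = 201 - 58 = 143 bpm

143 bpm


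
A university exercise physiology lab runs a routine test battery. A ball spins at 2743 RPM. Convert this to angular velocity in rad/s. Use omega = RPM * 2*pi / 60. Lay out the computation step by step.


omega = 2743 * 2 * pi / 60
= 2743 * 6.28318531 / 60
= 17234.777 / 60
= 287.246 rad/s

287.246 rad/s


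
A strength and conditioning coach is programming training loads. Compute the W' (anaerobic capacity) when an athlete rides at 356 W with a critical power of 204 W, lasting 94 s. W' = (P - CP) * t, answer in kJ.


Above-CP power = 152 W
Duration = 94 s
W' = 152 * 94 = 14288 J
Convert: 14288 / 1000 = 14.288 kJ

14.288 kJ


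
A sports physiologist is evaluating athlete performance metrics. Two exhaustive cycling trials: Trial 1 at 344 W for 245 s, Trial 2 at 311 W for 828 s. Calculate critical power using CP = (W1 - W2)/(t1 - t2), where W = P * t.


W1 = 344 * 245 = 84280 J
W2 = 311 * 828 = 257508 J
CP = (84280 - 257508) / (245 - 828)
= -173228 / -583
= 297.13 W

297.13 W


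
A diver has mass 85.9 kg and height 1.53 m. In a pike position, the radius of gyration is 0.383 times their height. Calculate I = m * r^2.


r = 0.383 * 1.53 = 0.58599 m
I = m * r^2 = 85.9 * 0.343384 = 29.497 kg*m^2

29.497 kg*m^2


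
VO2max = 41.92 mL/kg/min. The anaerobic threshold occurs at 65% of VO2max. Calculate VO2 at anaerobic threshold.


AT fraction = 65 / 100 = 0.65
AT VO2 = 41.92 * 0.65
= 27.25 mL/kg/min

27.25 mL/kg/min


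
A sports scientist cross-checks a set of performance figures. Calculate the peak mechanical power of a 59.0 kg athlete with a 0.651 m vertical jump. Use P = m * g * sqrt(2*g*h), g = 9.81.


First, sqrt(2gh) = sqrt(2 * 9.81 * 0.651)
= sqrt(12.77262) = 3.57388 m/s
Power = 59.0 * 9.81 * 3.57388 = 2068.53 W

2068.53 W


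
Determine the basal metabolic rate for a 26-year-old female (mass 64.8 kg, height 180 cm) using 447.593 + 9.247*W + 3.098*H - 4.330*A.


BMR = 447.593 + 9.247*64.8 + 3.098*180 - 4.330*26
= 1491.86 kcal/day

1491.86 kcal/day


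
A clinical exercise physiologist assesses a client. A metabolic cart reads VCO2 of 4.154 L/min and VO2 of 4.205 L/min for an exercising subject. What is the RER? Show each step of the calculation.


RER = VCO2 / VO2 = 4.154 / 4.205 = 0.9879

0.9879


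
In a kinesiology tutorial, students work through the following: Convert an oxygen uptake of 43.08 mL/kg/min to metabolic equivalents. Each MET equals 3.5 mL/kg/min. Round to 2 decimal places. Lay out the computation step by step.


One MET = 3.5 mL/kg/min
Number of METs = 43.08 / 3.5
= 12.31 METs

12.31 METs


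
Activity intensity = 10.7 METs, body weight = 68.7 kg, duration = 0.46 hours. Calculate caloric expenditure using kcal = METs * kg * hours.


kcal = 10.7 * 68.7 * 0.46
= 735.09 * 0.46
= 338.14 kcal

338.14 kcal


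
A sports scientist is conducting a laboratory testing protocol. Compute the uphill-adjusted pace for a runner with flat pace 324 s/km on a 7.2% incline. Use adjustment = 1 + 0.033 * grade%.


Adjustment factor = 1 + 0.033 * 7.2 = 1.2376
Grade-adjusted pace = 324 * 1.2376 = 400.98 s/km

400.98 s/km


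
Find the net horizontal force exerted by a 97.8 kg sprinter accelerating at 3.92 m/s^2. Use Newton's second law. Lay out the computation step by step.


Newton's second law: F = m * a
F = 97.8 * 3.92 = 383.38 N

383.38 N


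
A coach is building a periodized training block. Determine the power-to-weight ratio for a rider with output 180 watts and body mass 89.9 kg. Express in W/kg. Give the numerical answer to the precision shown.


P/W = 180 / 89.9 = 2.002 W/kg

2.002 W/kg


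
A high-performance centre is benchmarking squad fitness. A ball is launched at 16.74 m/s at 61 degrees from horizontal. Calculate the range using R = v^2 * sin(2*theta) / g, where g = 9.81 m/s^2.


sin(2 * 61) = sin(122) = 0.848048
v^2 = 16.74^2 = 280.2276
R = 280.2276 * 0.848048 / 9.81
= 24.225 m

24.225 m


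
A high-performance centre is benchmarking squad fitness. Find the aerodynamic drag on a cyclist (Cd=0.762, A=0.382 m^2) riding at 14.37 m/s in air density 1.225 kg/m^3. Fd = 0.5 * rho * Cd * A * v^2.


Fd = 0.5 * 1.225 * 0.762 * 0.382 * 14.37^2
= 0.5 * 1.225 * 0.762 * 0.382 * 206.4969
= 36.816 N

36.816 N


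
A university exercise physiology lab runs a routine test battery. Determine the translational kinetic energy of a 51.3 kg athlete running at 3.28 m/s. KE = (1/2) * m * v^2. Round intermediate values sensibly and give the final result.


KE = 0.5 * m * v^2
= 0.5 * 51.3 * 3.28^2
= 0.5 * 51.3 * 10.7584
= 275.95 J

275.95 J


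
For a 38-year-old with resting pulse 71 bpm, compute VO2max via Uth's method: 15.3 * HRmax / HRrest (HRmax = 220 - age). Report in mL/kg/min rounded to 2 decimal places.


Step 1: HRmax = 220 - 38 = 182 bpm
Step 2: Ratio = 182 / 71 = 2.5634
Step 3: VO2max = 15.3 * 2.5634 = 39.22 mL/kg/min

39.22 mL/kg/min


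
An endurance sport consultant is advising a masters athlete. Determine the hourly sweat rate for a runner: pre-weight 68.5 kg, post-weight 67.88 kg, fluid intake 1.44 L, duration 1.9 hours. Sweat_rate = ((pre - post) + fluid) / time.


Mass lost = 68.5 - 67.88 = 0.62 kg
Add fluid consumed: 0.62 + 1.44 = 2.06 L total sweat
Sweat rate = 2.06 / 1.9 = 1.084 L/h

1.084 L/h


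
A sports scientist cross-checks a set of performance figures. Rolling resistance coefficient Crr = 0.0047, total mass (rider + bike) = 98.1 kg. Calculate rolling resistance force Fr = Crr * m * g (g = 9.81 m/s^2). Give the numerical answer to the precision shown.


Fr = Crr * m * g
= 0.0047 * 98.1 * 9.81
= 4.523 N

4.523 N


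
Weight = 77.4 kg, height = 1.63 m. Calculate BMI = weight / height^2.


height^2 = 1.63^2 = 2.6569
BMI = 77.4 / 2.6569 = 29.13 kg/m^2

29.13 kg/m^2


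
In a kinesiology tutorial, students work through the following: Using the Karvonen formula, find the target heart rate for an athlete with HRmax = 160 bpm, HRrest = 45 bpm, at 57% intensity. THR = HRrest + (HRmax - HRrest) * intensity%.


HRR = 160 - 45 = 115
THR = 45 + 115 * 0.57
= 45 + 65.55
= 110.55 bpm

110.55 bpm


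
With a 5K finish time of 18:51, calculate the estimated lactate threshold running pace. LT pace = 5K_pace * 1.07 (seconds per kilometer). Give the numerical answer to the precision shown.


Race duration = 1131 s for 5 km
Average pace = 1131 / 5 = 226.2 s/km
LT pace = 226.2 * 1.07
= 242.03 s/km

242.03 s/km


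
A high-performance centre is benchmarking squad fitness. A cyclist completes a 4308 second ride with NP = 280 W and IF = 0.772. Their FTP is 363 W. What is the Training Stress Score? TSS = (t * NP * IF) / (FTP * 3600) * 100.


t * NP * IF = 4308 * 280 * 0.772 = 931217.28
FTP * 3600 = 1306800
TSS = (931217.28 / 1306800) * 100 = 71.26

71.26 TSS


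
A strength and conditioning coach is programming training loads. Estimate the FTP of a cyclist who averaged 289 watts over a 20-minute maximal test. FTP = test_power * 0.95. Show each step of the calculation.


FTP = 289 * 0.95 = 274.55 W

274.55 W


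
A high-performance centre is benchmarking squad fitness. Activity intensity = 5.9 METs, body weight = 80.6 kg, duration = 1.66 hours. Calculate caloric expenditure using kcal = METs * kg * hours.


kcal = 5.9 * 80.6 * 1.66
= 475.54 * 1.66
= 789.4 kcal

789.4 kcal


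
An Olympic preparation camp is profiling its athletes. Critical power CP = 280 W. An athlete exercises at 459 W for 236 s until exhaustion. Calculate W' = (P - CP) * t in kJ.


P - CP = 459 - 280 = 179 W
W' = 179 * 236 = 42244 J
= 42244 / 1000 = 42.244 kJ

42.244 kJ


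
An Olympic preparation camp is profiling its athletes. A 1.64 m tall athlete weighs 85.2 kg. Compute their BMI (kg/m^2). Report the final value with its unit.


height^2 = 2.6896 m^2
BMI = 85.2 / 2.6896 = 31.68 kg/m^2

31.68 kg/m^2


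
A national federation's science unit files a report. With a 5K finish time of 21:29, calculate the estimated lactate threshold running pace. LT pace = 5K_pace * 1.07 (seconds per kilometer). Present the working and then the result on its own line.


Race duration = 1289 s for 5 km
Average pace = 1289 / 5 = 257.8 s/km
LT pace = 257.8 * 1.07
= 275.85 s/km

275.85 s/km


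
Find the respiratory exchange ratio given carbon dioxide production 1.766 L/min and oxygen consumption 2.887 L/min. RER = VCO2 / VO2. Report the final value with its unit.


VCO2 = 1.766 L/min
VO2 = 2.887 L/min
RER = 1.766 / 2.887 = 0.6117

0.6117


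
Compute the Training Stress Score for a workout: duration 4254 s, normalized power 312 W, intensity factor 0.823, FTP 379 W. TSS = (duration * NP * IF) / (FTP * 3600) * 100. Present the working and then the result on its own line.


Product = 4254 * 312 * 0.823 = 1092325.104
Base = 379 * 3600 = 1364400
TSS = 1092325.104 / 1364400 * 100 = 80.06

80.06 TSS


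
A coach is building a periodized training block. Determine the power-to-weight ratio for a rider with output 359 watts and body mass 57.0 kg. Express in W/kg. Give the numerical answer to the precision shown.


P/W = 359 / 57.0 = 6.298 W/kg

6.298 W/kg


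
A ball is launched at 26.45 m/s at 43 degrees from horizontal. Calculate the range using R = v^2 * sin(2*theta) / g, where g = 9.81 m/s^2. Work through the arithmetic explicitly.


sin(2 * 43) = sin(86) = 0.997564
v^2 = 26.45^2 = 699.6025
R = 699.6025 * 0.997564 / 9.81
= 71.142 m

71.142 m


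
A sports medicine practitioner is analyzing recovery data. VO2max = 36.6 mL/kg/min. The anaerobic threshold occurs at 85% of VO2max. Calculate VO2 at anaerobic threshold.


AT fraction = 85 / 100 = 0.85
AT VO2 = 36.6 * 0.85
= 31.11 mL/kg/min

31.11 mL/kg/min


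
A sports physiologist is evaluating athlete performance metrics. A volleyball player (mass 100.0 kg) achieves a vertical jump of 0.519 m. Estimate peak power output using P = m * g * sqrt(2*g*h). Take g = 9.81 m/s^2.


2 * g * h = 2 * 9.81 * 0.519 = 10.18278
sqrt(10.18278) = 3.191047 m/s
P = 100.0 * 9.81 * 3.191047 = 3130.42 W

3130.42 W


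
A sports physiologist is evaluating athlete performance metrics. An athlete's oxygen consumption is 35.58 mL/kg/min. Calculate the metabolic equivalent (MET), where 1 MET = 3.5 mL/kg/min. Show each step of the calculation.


MET = VO2 / 3.5
= 35.58 / 3.5
= 10.17 METs

10.17 METs


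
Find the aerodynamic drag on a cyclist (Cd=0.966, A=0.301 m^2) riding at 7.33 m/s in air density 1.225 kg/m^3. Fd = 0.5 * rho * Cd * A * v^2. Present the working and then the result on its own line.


Fd = 0.5 * 1.225 * 0.966 * 0.301 * 7.33^2
= 0.5 * 1.225 * 0.966 * 0.301 * 53.7289
= 9.569 N

9.569 N


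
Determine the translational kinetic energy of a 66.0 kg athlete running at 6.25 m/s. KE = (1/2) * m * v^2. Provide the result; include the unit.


KE = 0.5 * m * v^2
= 0.5 * 66.0 * 6.25^2
= 0.5 * 66.0 * 39.0625
= 1289.06 J

1289.06 J


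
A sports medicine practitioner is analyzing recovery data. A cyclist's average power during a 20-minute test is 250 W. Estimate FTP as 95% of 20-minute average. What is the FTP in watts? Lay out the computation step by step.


FTP = 20-min power * 0.95
= 250 * 0.95
= 237.5 W

237.5 W


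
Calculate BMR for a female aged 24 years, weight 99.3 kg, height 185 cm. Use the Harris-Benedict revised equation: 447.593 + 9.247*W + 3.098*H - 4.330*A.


Substituting values:
W term = 9.247 * 99.3 = 918.2271
H term = 3.098 * 185 = 573.13
A term = 4.330 * 24 = 103.92
BMR = 1835.03 kcal/day

1835.03 kcal/day


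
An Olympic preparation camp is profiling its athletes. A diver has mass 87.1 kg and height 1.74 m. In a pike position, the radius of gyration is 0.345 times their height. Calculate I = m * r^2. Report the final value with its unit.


r = 0.345 * 1.74 = 0.6003 m
I = m * r^2 = 87.1 * 0.36036 = 31.387 kg*m^2

31.387 kg*m^2


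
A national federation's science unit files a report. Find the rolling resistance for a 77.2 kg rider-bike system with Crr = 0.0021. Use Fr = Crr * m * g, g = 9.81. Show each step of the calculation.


m * g = 77.2 * 9.81 = 757.332 N
Fr = 0.0021 * 757.332 = 1.59 N

1.59 N


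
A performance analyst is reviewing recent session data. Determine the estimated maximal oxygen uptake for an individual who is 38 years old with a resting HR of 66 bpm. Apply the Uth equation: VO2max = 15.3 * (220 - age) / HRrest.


HRmax = 220 - 38 = 182
VO2max = 15.3 * (182 / 66)
= 15.3 * 2.7576
= 42.19 mL/kg/min

42.19 mL/kg/min


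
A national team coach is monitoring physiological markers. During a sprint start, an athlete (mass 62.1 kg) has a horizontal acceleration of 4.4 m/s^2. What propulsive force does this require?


Propulsive force = mass * acceleration
= 62.1 kg * 4.4 m/s^2
= 273.24 N

273.24 N


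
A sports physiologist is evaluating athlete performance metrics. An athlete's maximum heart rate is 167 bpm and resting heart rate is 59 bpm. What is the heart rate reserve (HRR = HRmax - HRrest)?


HRR = HRmax - HRrest
= 167 - 59
= 108 bpm

108 bpm


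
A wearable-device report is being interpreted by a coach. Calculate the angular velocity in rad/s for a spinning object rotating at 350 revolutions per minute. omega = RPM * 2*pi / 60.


omega = RPM * 2*pi / 60
= 350 * 6.28318531 / 60
= 36.652 rad/s

36.652 rad/s


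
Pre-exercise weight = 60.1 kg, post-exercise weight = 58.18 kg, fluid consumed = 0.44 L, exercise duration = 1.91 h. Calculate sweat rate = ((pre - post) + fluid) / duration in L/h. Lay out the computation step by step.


Weight loss = 60.1 - 58.18 = 1.92 kg (approx L)
Total sweat = 1.92 + 0.44 = 2.36 L
Sweat rate = 2.36 / 1.91 = 1.236 L/h

1.236 L/h


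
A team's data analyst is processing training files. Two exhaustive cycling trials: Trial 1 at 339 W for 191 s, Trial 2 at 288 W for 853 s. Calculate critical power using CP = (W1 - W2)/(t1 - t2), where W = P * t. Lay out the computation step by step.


W1 = 339 * 191 = 64749 J
W2 = 288 * 853 = 245664 J
CP = (64749 - 245664) / (191 - 853)
= -180915 / -662
= 273.29 W

273.29 W


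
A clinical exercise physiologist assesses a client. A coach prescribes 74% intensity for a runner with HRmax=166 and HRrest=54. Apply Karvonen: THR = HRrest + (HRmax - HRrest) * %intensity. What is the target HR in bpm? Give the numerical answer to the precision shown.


Heart rate reserve = 166 - 54 = 112
Intensity fraction = 74 / 100 = 0.74
THR = 54 + 112 * 0.74 = 136.88 bpm

136.88 bpm


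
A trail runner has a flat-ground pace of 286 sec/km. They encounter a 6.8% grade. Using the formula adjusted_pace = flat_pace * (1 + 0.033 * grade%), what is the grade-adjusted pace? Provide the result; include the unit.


Grade factor = 1 + 0.033 * 6.8 = 1.2244
Adjusted = 286 * 1.2244 = 350.18 sec/km

350.18 s/km


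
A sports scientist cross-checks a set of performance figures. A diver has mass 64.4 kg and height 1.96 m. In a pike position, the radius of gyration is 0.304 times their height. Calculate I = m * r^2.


r = 0.304 * 1.96 = 0.59584 m
I = m * r^2 = 64.4 * 0.355025 = 22.864 kg*m^2

22.864 kg*m^2


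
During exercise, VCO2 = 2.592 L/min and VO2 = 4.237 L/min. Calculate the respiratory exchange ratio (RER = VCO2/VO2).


RER = VCO2 / VO2
= 2.592 / 4.237
= 0.6118

0.6118


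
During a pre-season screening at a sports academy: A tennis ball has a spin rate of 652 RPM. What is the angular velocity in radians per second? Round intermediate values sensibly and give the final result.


Convert RPM to rad/s: multiply by 2*pi and divide by 60
omega = 652 * 2 * pi / 60
= 68.277 rad/s

68.277 rad/s


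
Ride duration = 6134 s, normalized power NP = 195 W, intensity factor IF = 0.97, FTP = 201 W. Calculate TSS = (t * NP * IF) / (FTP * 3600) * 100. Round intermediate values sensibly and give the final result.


Numerator = 6134 * 195 * 0.97 = 1160246.1
Denominator = 201 * 3600 = 723600
TSS = 1160246.1 / 723600 * 100
= 160.34

160.34 TSS


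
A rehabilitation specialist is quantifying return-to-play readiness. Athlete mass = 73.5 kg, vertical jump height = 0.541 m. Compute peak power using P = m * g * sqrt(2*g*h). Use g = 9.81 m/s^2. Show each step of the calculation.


sqrt(2 * 9.81 * 0.541) = sqrt(10.61442) = 3.257978 m/s
P = 73.5 * 9.81 * 3.257978
= 2349.12 W

2349.12 W


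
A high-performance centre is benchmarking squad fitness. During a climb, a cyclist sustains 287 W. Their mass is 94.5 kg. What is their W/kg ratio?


Power-to-weight = 287 W / 94.5 kg
= 3.037 W/kg

3.037 W/kg


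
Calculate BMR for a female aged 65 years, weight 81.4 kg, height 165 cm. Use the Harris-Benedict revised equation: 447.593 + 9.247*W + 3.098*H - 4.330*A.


Substituting values:
W term = 9.247 * 81.4 = 752.7058
H term = 3.098 * 165 = 511.17
A term = 4.330 * 65 = 281.45
BMR = 1430.02 kcal/day

1430.02 kcal/day


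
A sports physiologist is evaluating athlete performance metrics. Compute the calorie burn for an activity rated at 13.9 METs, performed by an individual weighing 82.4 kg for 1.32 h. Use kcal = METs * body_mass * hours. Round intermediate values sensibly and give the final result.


Product of METs and mass = 13.9 * 82.4 = 1145.36
Total kcal = 1145.36 * 1.32 = 1511.88 kcal

1511.88 kcal


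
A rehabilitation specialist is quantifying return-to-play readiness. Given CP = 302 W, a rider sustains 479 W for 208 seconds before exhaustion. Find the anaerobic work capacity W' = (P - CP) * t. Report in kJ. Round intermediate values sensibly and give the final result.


Excess power = 479 - 302 = 177 W
Work above CP = 177 * 208 = 36816 J
W' = 36.816 kJ

36.816 kJ
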